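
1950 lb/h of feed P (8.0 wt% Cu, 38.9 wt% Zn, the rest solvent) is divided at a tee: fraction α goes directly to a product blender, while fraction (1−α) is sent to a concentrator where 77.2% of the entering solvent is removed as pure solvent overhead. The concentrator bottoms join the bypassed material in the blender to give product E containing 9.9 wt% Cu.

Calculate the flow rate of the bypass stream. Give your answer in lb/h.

All 1950×0.080 = 156 lb/h of Cu reaches E, so E = 156/0.099 = 1575.8 lb/h and vapour = 374.24 lb/h.
The evaporator receives (1−α)·1950 of feed at 0.531 solvent and removes 0.772 of that solvent:
0.772×0.531×(1−α)×1950 = 374.24
(1−α) = 374.24/799.37 = 0.4682;  α = 0.5318.
Bypass flow = 0.5318×1950 = 1037.1 lb/h.

1037 lb/h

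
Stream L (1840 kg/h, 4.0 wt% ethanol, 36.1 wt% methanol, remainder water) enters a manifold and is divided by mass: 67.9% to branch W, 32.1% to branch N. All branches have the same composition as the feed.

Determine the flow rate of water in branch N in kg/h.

353.8 kg/h

Branch N total = 0.321×1840 = 590.64 kg/h.
water in N = 0.599×590.64 = 353.79 kg/h.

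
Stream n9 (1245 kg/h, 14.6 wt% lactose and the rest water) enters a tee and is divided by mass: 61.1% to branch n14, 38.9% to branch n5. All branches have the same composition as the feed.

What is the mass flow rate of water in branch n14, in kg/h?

Branch n14 total = 0.611×1245 = 760.69 kg/h.
water in n14 = 0.854×760.69 = 649.63 kg/h.

649.6 kg/h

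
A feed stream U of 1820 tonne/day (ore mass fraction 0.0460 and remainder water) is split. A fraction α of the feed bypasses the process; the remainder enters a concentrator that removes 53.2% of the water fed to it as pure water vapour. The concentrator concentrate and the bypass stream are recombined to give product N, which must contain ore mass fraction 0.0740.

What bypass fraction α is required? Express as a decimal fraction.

All 1820×0.046 = 83.72 tonne/day of ore reaches N, so N = 83.72/0.074 = 1131.4 tonne/day and vapour = 688.65 tonne/day.
The evaporator receives (1−α)·1820 of feed at 0.954 water and removes 0.532 of that water:
0.532×0.954×(1−α)×1820 = 688.65
(1−α) = 688.65/923.7 = 0.7455;  α = 0.2545.

0.254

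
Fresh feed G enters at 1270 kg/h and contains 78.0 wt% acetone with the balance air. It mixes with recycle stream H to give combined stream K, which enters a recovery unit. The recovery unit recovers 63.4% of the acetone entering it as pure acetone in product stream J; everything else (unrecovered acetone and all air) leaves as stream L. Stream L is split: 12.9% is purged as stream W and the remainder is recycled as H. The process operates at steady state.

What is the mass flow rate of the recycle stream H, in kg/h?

2350 kg/h

air enters only via G and leaves only via the purge: 1270×0.220 = 0.129×(air in L), and the recovery unit passes all air, so air in K = air in L = 2165.9 kg/h.
acetone in K: m_A = 1270×0.780 + (1−0.129)·(1−0.634)·m_A, so m_A = 990.6/0.6812 = 1454.2 kg/h.
L = (1−0.634)×1454.2 + 2165.9 = 2698.1 kg/h.
Recycle H = (1−0.129)×2698.1 = 2350.1 kg/h.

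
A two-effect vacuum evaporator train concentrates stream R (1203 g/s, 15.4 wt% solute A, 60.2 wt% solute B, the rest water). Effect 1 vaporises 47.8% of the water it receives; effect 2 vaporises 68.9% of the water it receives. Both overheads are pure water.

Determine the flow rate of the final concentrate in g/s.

water in feed = 1203×0.244 = 293.53 g/s.
After stage 1: water left = (1−0.478)×293.53 = 153.22; stream total = 1062.7 g/s.
After stage 2: water left = (1−0.689)×153.22 = 47.653; final concentrate = 957.12 g/s.

957.1 g/s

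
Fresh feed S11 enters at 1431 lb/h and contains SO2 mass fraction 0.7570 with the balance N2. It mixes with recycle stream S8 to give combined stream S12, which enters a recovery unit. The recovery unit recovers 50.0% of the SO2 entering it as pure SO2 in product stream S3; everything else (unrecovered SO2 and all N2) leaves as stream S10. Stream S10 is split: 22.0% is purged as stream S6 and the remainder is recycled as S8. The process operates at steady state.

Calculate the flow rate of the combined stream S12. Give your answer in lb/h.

N2 enters only via S11 and leaves only via the purge: 1431×0.243 = 0.220×(N2 in S10), and the recovery unit passes all N2, so N2 in S12 = N2 in S10 = 1580.6 lb/h.
SO2 in S12: m_A = 1431×0.757 + (1−0.220)·(1−0.500)·m_A, so m_A = 1083.3/0.6100 = 1775.8 lb/h.
S12 = 1775.8 + 1580.6 = 3356.5 lb/h.

3356 lb/h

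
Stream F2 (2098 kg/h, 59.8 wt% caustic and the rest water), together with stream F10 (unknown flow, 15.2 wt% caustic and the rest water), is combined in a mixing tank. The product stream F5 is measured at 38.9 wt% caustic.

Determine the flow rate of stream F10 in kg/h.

Let F10 be the unknown flow. Total out = 2098 + F10.
caustic balance: 1254.6 + 0.152·F10 = 0.389·(2098 + F10)
(0.152 − 0.389)·F10 = 0.389×2098 − 1254.6 = -438.48
F10 = -438.48 / -0.237 = 1850.1 kg/h

1850 kg/h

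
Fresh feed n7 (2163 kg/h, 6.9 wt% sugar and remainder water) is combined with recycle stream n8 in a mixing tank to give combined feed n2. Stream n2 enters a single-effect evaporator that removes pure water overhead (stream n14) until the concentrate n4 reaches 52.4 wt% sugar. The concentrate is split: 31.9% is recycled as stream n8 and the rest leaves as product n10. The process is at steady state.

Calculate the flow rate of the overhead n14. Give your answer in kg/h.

Overall sugar balance (none leaves overhead): sugar in fresh feed = sugar in product, i.e. 2163×0.069 = (1−0.319)·n4·0.524.
n4 = 149.25/(0.524×0.681) = 418.24 kg/h.
Recycle n8 = 0.319×418.24 = 133.42 kg/h.
Combined feed n2 = 2163 + 133.42 = 2296.4 kg/h.
Overhead n14 = n2 − n4 = 2296.4 − 418.24 = 1878.2 kg/h.

1878 kg/h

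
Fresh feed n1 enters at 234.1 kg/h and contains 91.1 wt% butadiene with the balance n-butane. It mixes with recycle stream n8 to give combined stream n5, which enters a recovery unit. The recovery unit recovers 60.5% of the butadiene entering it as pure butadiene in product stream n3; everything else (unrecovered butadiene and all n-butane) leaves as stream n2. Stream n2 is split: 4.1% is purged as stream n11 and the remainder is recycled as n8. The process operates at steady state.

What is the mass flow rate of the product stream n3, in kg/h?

butadiene in n5: m_A = 234.1×0.911 + (1−0.041)·(1−0.605)·m_A, so m_A = 213.27/0.6212 = 343.31 kg/h.
Product n3 = 0.605×343.31 = 207.71 kg/h.

207.7 kg/h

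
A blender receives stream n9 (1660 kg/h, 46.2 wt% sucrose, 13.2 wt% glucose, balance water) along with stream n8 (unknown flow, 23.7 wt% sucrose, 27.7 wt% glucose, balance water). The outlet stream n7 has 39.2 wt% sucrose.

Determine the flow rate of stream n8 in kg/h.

749.7 kg/h

Let n8 be the unknown flow. Total out = 1660 + n8.
sucrose balance: 766.92 + 0.237·n8 = 0.392·(1660 + n8)
(0.237 − 0.392)·n8 = 0.392×1660 − 766.92 = -116.2
n8 = -116.2 / -0.155 = 749.68 kg/h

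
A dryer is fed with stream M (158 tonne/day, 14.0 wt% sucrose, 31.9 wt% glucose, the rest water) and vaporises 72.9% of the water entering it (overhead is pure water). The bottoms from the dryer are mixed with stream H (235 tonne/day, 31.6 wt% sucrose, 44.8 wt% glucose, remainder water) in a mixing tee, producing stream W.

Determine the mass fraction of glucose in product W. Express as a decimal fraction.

Vapour removed = 0.729×0.541×158 = 62.313 tonne/day; concentrate = 95.687 tonne/day.
glucose reaching the mixer = 50.402 (from concentrate) + 235×0.448 = 155.68 tonne/day.
Product flow = 95.687 + 235 = 330.69 tonne/day; glucose fraction = 0.471.

0.471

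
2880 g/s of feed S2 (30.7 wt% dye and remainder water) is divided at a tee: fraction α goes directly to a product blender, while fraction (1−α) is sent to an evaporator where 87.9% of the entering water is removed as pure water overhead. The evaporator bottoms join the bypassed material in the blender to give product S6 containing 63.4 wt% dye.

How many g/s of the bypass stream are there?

441.5 g/s

All 2880×0.307 = 884.16 g/s of dye reaches S6, so S6 = 884.16/0.634 = 1394.6 g/s and vapour = 1485.4 g/s.
The evaporator receives (1−α)·2880 of feed at 0.693 water and removes 0.879 of that water:
0.879×0.693×(1−α)×2880 = 1485.4
(1−α) = 1485.4/1754.3 = 0.8467;  α = 0.1533.
Bypass flow = 0.1533×2880 = 441.47 g/s.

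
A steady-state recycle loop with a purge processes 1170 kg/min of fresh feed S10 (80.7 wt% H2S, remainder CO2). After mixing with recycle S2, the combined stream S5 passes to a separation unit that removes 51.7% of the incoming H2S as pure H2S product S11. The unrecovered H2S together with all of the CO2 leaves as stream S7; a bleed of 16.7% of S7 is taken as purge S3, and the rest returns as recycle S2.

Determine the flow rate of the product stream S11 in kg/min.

816.8 kg/min

H2S in S5: m_A = 1170×0.807 + (1−0.167)·(1−0.517)·m_A, so m_A = 944.19/0.5977 = 1579.8 kg/min.
Product S11 = 0.517×1579.8 = 816.76 kg/min.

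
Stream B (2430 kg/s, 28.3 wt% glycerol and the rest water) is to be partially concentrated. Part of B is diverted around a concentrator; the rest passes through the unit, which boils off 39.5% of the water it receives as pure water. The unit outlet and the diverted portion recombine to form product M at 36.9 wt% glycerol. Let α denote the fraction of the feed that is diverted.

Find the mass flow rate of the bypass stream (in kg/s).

430.3 kg/s

All 2430×0.283 = 687.69 kg/s of glycerol reaches M, so M = 687.69/0.369 = 1863.7 kg/s and vapour = 566.34 kg/s.
The evaporator receives (1−α)·2430 of feed at 0.717 water and removes 0.395 of that water:
0.395×0.717×(1−α)×2430 = 566.34
(1−α) = 566.34/688.21 = 0.8229;  α = 0.1771.
Bypass flow = 0.1771×2430 = 430.31 kg/s.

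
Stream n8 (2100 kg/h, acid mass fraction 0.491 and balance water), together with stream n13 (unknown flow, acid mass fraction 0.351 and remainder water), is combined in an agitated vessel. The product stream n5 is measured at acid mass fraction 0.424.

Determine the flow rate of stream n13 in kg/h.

1927 kg/h

Let n13 be the unknown flow. Total out = 2100 + n13.
acid balance: 1031.1 + 0.351·n13 = 0.424·(2100 + n13)
(0.351 − 0.424)·n13 = 0.424×2100 − 1031.1 = -140.7
n13 = -140.7 / -0.073 = 1927.4 kg/h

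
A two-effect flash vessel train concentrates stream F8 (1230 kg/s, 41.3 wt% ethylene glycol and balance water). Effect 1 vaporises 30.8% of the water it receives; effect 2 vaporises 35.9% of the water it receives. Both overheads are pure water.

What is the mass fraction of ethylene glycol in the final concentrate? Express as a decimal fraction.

0.613

water in feed = 1230×0.587 = 722.01 kg/s.
After stage 1: water left = (1−0.308)×722.01 = 499.63; stream total = 1007.6 kg/s.
After stage 2: water left = (1−0.359)×499.63 = 320.26; final concentrate = 828.25 kg/s.
ethylene glycol fraction = 507.99/828.25 = 0.613.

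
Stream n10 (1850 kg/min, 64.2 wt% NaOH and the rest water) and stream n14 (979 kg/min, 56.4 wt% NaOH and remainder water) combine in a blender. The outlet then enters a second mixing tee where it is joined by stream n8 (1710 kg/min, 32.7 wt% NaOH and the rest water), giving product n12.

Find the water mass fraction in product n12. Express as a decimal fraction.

0.4935

Overall, product flow = 4539 kg/min.
water in = 1850×0.358 + 979×0.436 + 1710×0.673 = 2240 kg/min.
water fraction in n12 = 0.4935.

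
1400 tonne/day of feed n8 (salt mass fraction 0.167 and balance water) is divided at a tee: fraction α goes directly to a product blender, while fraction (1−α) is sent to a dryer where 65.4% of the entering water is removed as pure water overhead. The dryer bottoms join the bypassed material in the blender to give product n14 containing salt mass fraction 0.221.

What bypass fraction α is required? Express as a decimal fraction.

All 1400×0.167 = 233.8 tonne/day of salt reaches n14, so n14 = 233.8/0.221 = 1057.9 tonne/day and vapour = 342.08 tonne/day.
The evaporator receives (1−α)·1400 of feed at 0.833 water and removes 0.654 of that water:
0.654×0.833×(1−α)×1400 = 342.08
(1−α) = 342.08/762.69 = 0.4485;  α = 0.5515.

0.551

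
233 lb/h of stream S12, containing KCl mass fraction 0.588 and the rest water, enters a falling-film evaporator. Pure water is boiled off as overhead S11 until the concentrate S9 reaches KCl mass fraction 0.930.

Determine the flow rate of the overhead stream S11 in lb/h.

85.68 lb/h

KCl is conserved: 233×0.588 = 137 lb/h all reports to the concentrate.
Concentrate = 137/(target fraction) = 147.32 lb/h.
Overhead = 233 − 147.32 = 85.684 lb/h.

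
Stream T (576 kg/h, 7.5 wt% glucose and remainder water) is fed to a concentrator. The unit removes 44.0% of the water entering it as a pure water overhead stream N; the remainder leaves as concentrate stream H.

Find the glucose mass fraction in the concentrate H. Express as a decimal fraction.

0.126

glucose is not removed: 576×0.075 = 43.2 kg/h of glucose enters H.
water entering = 576×0.925 = 532.8 kg/h; overhead removed = 0.440×532.8 = 234.43 kg/h.
Concentrate = 576 − 234.43 = 341.57 kg/h.
Mass fraction = 43.2/341.57 = 0.126.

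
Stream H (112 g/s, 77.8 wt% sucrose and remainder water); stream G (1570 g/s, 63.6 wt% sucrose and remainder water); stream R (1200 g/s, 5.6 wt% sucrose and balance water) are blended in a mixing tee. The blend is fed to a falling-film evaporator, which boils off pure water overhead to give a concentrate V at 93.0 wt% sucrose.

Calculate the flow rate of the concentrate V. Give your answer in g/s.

sucrose entering = 112×0.778 + 1570×0.636 + 1200×0.056 = 1152.9 g/s.
All sucrose reports to V, so V = 1152.9/0.930 = 1239.6 g/s.

1240 g/s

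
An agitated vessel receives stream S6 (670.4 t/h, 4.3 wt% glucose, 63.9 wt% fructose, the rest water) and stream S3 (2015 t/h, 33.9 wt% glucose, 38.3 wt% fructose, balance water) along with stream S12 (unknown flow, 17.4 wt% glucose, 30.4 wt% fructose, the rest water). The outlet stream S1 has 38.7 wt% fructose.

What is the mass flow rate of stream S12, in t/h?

1938 t/h

Let S12 be the unknown flow. Total out = 2685.4 + S12.
fructose balance: 1200.1 + 0.304·S12 = 0.387·(2685.4 + S12)
(0.304 − 0.387)·S12 = 0.387×2685.4 − 1200.1 = -160.88
S12 = -160.88 / -0.083 = 1938.3 t/h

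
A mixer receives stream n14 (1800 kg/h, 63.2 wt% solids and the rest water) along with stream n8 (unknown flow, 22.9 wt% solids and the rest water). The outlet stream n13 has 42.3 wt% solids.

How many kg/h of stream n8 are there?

1939 kg/h

Let n8 be the unknown flow. Total out = 1800 + n8.
solids balance: 1137.6 + 0.229·n8 = 0.423·(1800 + n8)
(0.229 − 0.423)·n8 = 0.423×1800 − 1137.6 = -376.2
n8 = -376.2 / -0.194 = 1939.2 kg/h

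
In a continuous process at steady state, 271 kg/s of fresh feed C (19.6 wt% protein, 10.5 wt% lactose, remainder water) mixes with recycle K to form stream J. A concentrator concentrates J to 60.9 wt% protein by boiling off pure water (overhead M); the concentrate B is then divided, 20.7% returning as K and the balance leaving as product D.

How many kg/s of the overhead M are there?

Overall protein balance (none leaves overhead): protein in fresh feed = protein in product, i.e. 271×0.196 = (1−0.207)·B·0.609.
B = 53.116/(0.609×0.793) = 109.99 kg/s.
Recycle K = 0.207×109.99 = 22.767 kg/s.
Combined feed J = 271 + 22.767 = 293.77 kg/s.
Overhead M = J − B = 293.77 − 109.99 = 183.78 kg/s.

183.8 kg/s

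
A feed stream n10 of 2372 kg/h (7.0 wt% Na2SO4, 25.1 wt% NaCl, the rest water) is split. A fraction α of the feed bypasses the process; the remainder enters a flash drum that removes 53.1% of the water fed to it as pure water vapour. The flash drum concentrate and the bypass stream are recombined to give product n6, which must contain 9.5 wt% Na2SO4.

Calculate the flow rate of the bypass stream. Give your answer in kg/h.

640.7 kg/h

All 2372×0.070 = 166.04 kg/h of Na2SO4 reaches n6, so n6 = 166.04/0.095 = 1747.8 kg/h and vapour = 624.21 kg/h.
The evaporator receives (1−α)·2372 of feed at 0.679 water and removes 0.531 of that water:
0.531×0.679×(1−α)×2372 = 624.21
(1−α) = 624.21/855.22 = 0.7299;  α = 0.2701.
Bypass flow = 0.2701×2372 = 640.72 kg/h.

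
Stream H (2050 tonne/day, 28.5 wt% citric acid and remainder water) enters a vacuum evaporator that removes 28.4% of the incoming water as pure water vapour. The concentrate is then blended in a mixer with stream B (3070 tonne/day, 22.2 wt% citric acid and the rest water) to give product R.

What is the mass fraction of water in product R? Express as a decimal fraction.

0.731

Vapour removed = 0.284×0.715×2050 = 416.27 tonne/day; concentrate = 1633.7 tonne/day.
water reaching the mixer = 1049.5 (from concentrate) + 3070×0.778 = 3437.9 tonne/day.
Product flow = 1633.7 + 3070 = 4703.7 tonne/day; water fraction = 0.731.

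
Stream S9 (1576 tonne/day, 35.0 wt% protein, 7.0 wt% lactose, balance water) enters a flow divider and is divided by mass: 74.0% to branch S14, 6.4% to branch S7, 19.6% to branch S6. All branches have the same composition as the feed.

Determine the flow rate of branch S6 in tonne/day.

308.9 tonne/day

Branch S6 flow = 0.196×1576 = 308.9 tonne/day.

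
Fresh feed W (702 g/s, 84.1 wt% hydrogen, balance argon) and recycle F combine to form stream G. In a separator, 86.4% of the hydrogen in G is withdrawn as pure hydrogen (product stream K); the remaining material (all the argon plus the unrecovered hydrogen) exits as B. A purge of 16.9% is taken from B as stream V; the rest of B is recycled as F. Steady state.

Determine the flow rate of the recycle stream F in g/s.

argon enters only via W and leaves only via the purge: 702×0.159 = 0.169×(argon in B), and the separator passes all argon, so argon in G = argon in B = 660.46 g/s.
hydrogen in G: m_A = 702×0.841 + (1−0.169)·(1−0.864)·m_A, so m_A = 590.38/0.8870 = 665.61 g/s.
B = (1−0.864)×665.61 + 660.46 = 750.98 g/s.
Recycle F = (1−0.169)×750.98 = 624.07 g/s.

624.1 g/s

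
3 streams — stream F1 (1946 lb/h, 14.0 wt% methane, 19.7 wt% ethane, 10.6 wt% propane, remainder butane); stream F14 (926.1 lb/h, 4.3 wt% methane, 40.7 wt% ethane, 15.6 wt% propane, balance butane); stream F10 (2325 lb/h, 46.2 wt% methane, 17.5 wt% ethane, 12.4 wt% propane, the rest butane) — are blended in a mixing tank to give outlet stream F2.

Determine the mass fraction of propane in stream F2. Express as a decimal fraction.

Total flow out = 1946 + 926.1 + 2325 = 5197.1 lb/h.
propane in = 1946×0.106 + 926.1×0.156 + 2325×0.124 = 639.05 lb/h.
propane mass fraction in F2 = 639.05/5197.1 = 0.123.

0.123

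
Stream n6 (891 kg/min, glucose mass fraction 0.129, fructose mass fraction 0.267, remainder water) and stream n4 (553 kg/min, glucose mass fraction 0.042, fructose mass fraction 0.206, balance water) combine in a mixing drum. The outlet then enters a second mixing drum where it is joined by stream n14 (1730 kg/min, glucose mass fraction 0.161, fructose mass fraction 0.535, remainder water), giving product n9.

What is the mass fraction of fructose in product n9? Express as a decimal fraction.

0.402

Overall, product flow = 3174 kg/min.
fructose in = 891×0.267 + 553×0.206 + 1730×0.535 = 1277.4 kg/min.
fructose fraction in n9 = 0.402.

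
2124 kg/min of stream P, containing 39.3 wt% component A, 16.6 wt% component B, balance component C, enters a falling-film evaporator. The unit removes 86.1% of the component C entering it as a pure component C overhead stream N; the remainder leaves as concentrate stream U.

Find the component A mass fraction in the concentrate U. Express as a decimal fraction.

component A is not removed: 2124×0.393 = 834.73 kg/min of component A enters U.
component C entering = 2124×0.441 = 936.68 kg/min; overhead removed = 0.861×936.68 = 806.48 kg/min.
Concentrate = 2124 − 806.48 = 1317.5 kg/min.
Mass fraction = 834.73/1317.5 = 0.6336.

0.6336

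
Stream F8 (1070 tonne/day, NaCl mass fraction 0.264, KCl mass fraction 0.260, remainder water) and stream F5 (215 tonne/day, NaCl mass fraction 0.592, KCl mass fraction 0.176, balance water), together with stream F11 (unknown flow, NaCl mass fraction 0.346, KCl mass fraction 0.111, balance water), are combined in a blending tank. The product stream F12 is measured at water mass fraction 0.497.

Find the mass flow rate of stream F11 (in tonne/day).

1727 tonne/day

Let F11 be the unknown flow. Total out = 1285 + F11.
water balance: 559.2 + 0.543·F11 = 0.497·(1285 + F11)
(0.543 − 0.497)·F11 = 0.497×1285 − 559.2 = 79.445
F11 = 79.445 / 0.046 = 1727.1 tonne/day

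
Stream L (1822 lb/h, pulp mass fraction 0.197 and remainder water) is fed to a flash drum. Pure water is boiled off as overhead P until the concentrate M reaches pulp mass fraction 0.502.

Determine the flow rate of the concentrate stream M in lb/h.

715 lb/h

pulp is conserved: 1822×0.197 = 358.93 lb/h all reports to the concentrate.
Concentrate = 358.93/(target fraction) = 715.01 lb/h.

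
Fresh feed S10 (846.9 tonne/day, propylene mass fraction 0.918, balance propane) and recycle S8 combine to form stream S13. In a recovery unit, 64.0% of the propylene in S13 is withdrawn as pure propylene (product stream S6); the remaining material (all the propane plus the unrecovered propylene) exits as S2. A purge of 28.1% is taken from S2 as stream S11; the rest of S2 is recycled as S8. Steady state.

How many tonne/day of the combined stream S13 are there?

propane enters only via S10 and leaves only via the purge: 846.9×0.082 = 0.281×(propane in S2), and the recovery unit passes all propane, so propane in S13 = propane in S2 = 247.14 tonne/day.
propylene in S13: m_A = 846.9×0.918 + (1−0.281)·(1−0.640)·m_A, so m_A = 777.45/0.7412 = 1049 tonne/day.
S13 = 1049 + 247.14 = 1296.1 tonne/day.

1296 tonne/day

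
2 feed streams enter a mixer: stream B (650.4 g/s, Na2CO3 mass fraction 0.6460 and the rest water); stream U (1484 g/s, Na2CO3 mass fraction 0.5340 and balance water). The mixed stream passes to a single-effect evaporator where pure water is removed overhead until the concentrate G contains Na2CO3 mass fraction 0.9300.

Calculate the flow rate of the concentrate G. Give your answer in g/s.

Na2CO3 entering = 650.4×0.646 + 1484×0.534 = 1212.6 g/s.
All Na2CO3 reports to G, so G = 1212.6/0.930 = 1303.9 g/s.

1304 g/s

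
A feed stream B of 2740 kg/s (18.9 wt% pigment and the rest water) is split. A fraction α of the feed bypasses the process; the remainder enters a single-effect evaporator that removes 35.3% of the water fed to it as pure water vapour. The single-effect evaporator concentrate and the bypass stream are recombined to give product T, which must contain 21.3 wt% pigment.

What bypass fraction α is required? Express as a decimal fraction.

All 2740×0.189 = 517.86 kg/s of pigment reaches T, so T = 517.86/0.213 = 2431.3 kg/s and vapour = 308.73 kg/s.
The evaporator receives (1−α)·2740 of feed at 0.811 water and removes 0.353 of that water:
0.353×0.811×(1−α)×2740 = 308.73
(1−α) = 308.73/784.42 = 0.3936;  α = 0.6064.

0.606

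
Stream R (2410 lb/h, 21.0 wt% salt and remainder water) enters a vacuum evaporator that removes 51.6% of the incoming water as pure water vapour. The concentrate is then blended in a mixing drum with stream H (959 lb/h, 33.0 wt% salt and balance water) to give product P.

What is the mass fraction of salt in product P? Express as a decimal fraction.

0.345

Vapour removed = 0.516×0.790×2410 = 982.41 lb/h; concentrate = 1427.6 lb/h.
salt reaching the mixer = 506.1 (from concentrate) + 959×0.330 = 822.57 lb/h.
Product flow = 1427.6 + 959 = 2386.6 lb/h; salt fraction = 0.345.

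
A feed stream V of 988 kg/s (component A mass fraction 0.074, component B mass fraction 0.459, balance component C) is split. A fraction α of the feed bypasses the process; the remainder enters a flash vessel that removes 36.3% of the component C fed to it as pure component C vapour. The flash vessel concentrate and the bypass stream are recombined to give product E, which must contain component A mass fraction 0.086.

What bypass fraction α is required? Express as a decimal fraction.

All 988×0.074 = 73.112 kg/s of component A reaches E, so E = 73.112/0.086 = 850.14 kg/s and vapour = 137.86 kg/s.
The evaporator receives (1−α)·988 of feed at 0.467 component C and removes 0.363 of that component C:
0.363×0.467×(1−α)×988 = 137.86
(1−α) = 137.86/167.49 = 0.8231;  α = 0.1769.

0.177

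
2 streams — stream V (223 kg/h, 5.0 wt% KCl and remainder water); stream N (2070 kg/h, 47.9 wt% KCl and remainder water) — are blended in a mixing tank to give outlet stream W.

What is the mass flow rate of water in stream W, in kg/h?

1290 kg/h

water out = water in = 223×0.950 + 2070×0.521 = 1290.3 kg/h.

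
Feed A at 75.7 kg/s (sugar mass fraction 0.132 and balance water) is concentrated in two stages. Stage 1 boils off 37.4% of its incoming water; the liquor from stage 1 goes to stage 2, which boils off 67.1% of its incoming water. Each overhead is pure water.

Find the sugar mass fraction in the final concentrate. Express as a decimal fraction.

water in feed = 75.7×0.868 = 65.708 kg/s.
After stage 1: water left = (1−0.374)×65.708 = 41.133; stream total = 51.125 kg/s.
After stage 2: water left = (1−0.671)×41.133 = 13.533; final concentrate = 23.525 kg/s.
sugar fraction = 9.9924/23.525 = 0.425.

0.425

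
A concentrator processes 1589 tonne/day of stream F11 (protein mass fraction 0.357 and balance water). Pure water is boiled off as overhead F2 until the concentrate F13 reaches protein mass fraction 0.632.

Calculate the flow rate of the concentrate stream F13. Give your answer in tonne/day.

897.6 tonne/day

protein is conserved: 1589×0.357 = 567.27 tonne/day all reports to the concentrate.
Concentrate = 567.27/(target fraction) = 897.58 tonne/day.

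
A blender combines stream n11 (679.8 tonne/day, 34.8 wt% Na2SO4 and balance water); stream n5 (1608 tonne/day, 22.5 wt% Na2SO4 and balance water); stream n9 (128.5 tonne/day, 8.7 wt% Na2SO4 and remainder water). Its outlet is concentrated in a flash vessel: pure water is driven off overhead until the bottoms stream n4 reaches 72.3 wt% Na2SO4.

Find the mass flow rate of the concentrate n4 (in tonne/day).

Na2SO4 entering = 679.8×0.348 + 1608×0.225 + 128.5×0.087 = 609.55 tonne/day.
All Na2SO4 reports to n4, so n4 = 609.55/0.723 = 843.08 tonne/day.

843.1 tonne/day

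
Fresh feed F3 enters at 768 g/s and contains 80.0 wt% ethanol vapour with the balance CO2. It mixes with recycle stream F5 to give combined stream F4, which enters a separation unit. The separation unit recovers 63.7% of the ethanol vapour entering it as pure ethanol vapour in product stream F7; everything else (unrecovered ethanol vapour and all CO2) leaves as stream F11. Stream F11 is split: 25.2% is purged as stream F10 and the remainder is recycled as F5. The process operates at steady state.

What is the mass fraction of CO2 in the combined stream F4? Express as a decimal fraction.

0.420

CO2 enters only via F3 and leaves only via the purge: 768×0.200 = 0.252×(CO2 in F11), and the separation unit passes all CO2, so CO2 in F4 = CO2 in F11 = 609.52 g/s.
ethanol vapour in F4: m_A = 768×0.800 + (1−0.252)·(1−0.637)·m_A, so m_A = 614.4/0.7285 = 843.4 g/s.
F4 = 843.4 + 609.52 = 1452.9 g/s.
CO2 fraction in F4 = 609.52/1452.9 = 0.420.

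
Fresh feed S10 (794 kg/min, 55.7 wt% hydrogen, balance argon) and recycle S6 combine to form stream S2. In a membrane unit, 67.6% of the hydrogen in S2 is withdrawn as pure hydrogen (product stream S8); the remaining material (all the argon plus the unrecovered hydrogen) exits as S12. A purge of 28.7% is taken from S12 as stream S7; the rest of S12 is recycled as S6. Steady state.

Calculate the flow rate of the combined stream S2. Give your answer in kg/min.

1801 kg/min

argon enters only via S10 and leaves only via the purge: 794×0.443 = 0.287×(argon in S12), and the membrane unit passes all argon, so argon in S2 = argon in S12 = 1225.6 kg/min.
hydrogen in S2: m_A = 794×0.557 + (1−0.287)·(1−0.676)·m_A, so m_A = 442.26/0.7690 = 575.12 kg/min.
S2 = 575.12 + 1225.6 = 1800.7 kg/min.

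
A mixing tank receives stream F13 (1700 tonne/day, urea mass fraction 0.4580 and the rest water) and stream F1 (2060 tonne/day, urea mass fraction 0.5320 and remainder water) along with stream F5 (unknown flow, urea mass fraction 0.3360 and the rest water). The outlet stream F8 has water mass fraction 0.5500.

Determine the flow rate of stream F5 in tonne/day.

Let F5 be the unknown flow. Total out = 3760 + F5.
water balance: 1885.5 + 0.664·F5 = 0.550·(3760 + F5)
(0.664 − 0.550)·F5 = 0.550×3760 − 1885.5 = 182.52
F5 = 182.52 / 0.114 = 1601.1 tonne/day

1601 tonne/day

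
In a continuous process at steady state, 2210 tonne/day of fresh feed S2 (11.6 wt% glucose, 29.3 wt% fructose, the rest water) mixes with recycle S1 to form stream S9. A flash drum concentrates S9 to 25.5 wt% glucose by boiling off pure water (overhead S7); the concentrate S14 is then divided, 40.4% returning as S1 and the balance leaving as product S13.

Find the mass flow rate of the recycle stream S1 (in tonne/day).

Overall glucose balance (none leaves overhead): glucose in fresh feed = glucose in product, i.e. 2210×0.116 = (1−0.404)·S14·0.255.
S14 = 256.36/(0.255×0.596) = 1686.8 tonne/day.
Recycle S1 = 0.404×1686.8 = 681.47 tonne/day.

681.5 tonne/day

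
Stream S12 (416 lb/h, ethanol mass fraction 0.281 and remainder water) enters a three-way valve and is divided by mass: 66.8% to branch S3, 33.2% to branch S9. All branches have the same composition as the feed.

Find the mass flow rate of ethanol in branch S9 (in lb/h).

Branch S9 total = 0.332×416 = 138.11 lb/h.
ethanol in S9 = 0.281×138.11 = 38.809 lb/h.

38.81 lb/h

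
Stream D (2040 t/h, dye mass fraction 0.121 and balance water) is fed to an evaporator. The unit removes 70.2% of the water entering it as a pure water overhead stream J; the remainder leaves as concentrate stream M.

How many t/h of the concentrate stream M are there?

water entering = 2040×0.879 = 1793.2 t/h; overhead removed = 0.702×1793.2 = 1258.8 t/h.
Concentrate = 2040 − 1258.8 = 781.2 t/h.

781.2 t/h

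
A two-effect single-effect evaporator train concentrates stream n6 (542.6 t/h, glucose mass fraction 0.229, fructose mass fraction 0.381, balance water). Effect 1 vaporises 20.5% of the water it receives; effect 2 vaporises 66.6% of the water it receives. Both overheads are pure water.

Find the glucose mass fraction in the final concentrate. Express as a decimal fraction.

0.321

water in feed = 542.6×0.390 = 211.61 t/h.
After stage 1: water left = (1−0.205)×211.61 = 168.23; stream total = 499.22 t/h.
After stage 2: water left = (1−0.666)×168.23 = 56.19; final concentrate = 387.18 t/h.
glucose fraction = 124.26/387.18 = 0.321.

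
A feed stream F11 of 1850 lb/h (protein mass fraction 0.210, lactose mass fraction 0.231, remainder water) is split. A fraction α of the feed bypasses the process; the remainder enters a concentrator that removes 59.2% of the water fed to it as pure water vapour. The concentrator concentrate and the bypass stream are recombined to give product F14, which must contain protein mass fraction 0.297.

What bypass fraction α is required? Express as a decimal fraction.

0.115

All 1850×0.210 = 388.5 lb/h of protein reaches F14, so F14 = 388.5/0.297 = 1308.1 lb/h and vapour = 541.92 lb/h.
The evaporator receives (1−α)·1850 of feed at 0.559 water and removes 0.592 of that water:
0.592×0.559×(1−α)×1850 = 541.92
(1−α) = 541.92/612.22 = 0.8852;  α = 0.1148.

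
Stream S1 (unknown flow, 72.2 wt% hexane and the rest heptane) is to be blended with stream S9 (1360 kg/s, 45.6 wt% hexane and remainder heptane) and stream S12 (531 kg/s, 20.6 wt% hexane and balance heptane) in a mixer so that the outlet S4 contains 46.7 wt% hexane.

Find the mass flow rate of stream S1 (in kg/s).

Let S1 be the unknown flow. Total out = 1891 + S1.
hexane balance: 729.55 + 0.722·S1 = 0.467·(1891 + S1)
(0.722 − 0.467)·S1 = 0.467×1891 − 729.55 = 153.55
S1 = 153.55 / 0.255 = 602.16 kg/s

602.2 kg/s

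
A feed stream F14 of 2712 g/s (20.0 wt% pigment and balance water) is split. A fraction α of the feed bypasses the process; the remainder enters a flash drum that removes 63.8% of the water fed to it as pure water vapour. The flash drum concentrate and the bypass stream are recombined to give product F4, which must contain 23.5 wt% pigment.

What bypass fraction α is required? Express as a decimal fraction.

All 2712×0.200 = 542.4 g/s of pigment reaches F4, so F4 = 542.4/0.235 = 2308.1 g/s and vapour = 403.91 g/s.
The evaporator receives (1−α)·2712 of feed at 0.800 water and removes 0.638 of that water:
0.638×0.800×(1−α)×2712 = 403.91
(1−α) = 403.91/1384.2 = 0.2918;  α = 0.7082.

0.708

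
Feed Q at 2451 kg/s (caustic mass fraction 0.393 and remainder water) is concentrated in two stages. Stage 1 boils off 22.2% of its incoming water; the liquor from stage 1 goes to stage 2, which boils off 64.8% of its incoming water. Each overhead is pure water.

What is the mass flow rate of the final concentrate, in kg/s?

1371 kg/s

water in feed = 2451×0.607 = 1487.8 kg/s.
After stage 1: water left = (1−0.222)×1487.8 = 1157.5; stream total = 2120.7 kg/s.
After stage 2: water left = (1−0.648)×1157.5 = 407.43; final concentrate = 1370.7 kg/s.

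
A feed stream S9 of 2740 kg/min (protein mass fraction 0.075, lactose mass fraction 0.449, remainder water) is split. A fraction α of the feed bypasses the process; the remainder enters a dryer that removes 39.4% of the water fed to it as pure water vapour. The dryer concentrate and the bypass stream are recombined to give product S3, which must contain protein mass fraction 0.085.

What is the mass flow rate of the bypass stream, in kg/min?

All 2740×0.075 = 205.5 kg/min of protein reaches S3, so S3 = 205.5/0.085 = 2417.6 kg/min and vapour = 322.35 kg/min.
The evaporator receives (1−α)·2740 of feed at 0.476 water and removes 0.394 of that water:
0.394×0.476×(1−α)×2740 = 322.35
(1−α) = 322.35/513.87 = 0.6273;  α = 0.3727.
Bypass flow = 0.3727×2740 = 1021.2 kg/min.

1021 kg/min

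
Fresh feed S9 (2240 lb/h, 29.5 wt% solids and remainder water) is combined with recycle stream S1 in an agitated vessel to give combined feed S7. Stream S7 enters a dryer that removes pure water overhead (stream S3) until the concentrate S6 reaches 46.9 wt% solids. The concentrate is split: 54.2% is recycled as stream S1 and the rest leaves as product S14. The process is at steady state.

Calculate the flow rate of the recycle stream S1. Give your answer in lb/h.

Overall solids balance (none leaves overhead): solids in fresh feed = solids in product, i.e. 2240×0.295 = (1−0.542)·S6·0.469.
S6 = 660.8/(0.469×0.458) = 3076.3 lb/h.
Recycle S1 = 0.542×3076.3 = 1667.4 lb/h.

1667 lb/h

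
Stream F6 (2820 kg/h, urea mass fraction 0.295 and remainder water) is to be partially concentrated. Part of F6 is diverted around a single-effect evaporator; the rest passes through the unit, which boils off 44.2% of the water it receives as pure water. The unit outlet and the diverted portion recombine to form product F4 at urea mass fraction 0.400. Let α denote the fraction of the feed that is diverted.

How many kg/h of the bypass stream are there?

All 2820×0.295 = 831.9 kg/h of urea reaches F4, so F4 = 831.9/0.400 = 2079.8 kg/h and vapour = 740.25 kg/h.
The evaporator receives (1−α)·2820 of feed at 0.705 water and removes 0.442 of that water:
0.442×0.705×(1−α)×2820 = 740.25
(1−α) = 740.25/878.74 = 0.8424;  α = 0.1576.
Bypass flow = 0.1576×2820 = 444.43 kg/h.

444.4 kg/h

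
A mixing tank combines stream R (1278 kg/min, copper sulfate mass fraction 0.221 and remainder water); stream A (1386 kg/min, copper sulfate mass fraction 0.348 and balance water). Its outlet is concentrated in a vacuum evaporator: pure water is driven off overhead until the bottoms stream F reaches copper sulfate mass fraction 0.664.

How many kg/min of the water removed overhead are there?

copper sulfate entering = 1278×0.221 + 1386×0.348 = 764.77 kg/min.
All copper sulfate reports to F, so F = 764.77/0.664 = 1151.8 kg/min.
Total feed = 2664 kg/min; overhead = 2664 − 1151.8 = 1512.2 kg/min.

1512 kg/min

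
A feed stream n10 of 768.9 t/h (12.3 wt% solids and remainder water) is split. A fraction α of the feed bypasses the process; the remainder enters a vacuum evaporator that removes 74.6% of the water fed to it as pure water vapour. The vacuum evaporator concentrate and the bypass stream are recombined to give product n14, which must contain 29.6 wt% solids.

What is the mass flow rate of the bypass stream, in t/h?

All 768.9×0.123 = 94.575 t/h of solids reaches n14, so n14 = 94.575/0.296 = 319.51 t/h and vapour = 449.39 t/h.
The evaporator receives (1−α)·768.9 of feed at 0.877 water and removes 0.746 of that water:
0.746×0.877×(1−α)×768.9 = 449.39
(1−α) = 449.39/503.05 = 0.8933;  α = 0.1067.
Bypass flow = 0.1067×768.9 = 82.012 t/h.

82.01 t/h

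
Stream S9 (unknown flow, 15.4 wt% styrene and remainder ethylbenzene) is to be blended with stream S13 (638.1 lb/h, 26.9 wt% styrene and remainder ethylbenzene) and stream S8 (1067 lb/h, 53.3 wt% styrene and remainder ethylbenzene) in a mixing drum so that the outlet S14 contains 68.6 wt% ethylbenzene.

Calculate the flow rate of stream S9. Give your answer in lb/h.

1281 lb/h

Let S9 be the unknown flow. Total out = 1705.1 + S9.
ethylbenzene balance: 964.74 + 0.846·S9 = 0.686·(1705.1 + S9)
(0.846 − 0.686)·S9 = 0.686×1705.1 − 964.74 = 204.96
S9 = 204.96 / 0.160 = 1281 lb/h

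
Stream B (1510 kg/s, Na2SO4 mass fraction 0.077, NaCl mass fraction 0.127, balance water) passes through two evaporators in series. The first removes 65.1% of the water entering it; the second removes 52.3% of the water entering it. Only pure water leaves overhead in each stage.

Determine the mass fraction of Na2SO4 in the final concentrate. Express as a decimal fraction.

water in feed = 1510×0.796 = 1202 kg/s.
After stage 1: water left = (1−0.651)×1202 = 419.48; stream total = 727.52 kg/s.
After stage 2: water left = (1−0.523)×419.48 = 200.09; final concentrate = 508.13 kg/s.
Na2SO4 fraction = 116.27/508.13 = 0.229.

0.229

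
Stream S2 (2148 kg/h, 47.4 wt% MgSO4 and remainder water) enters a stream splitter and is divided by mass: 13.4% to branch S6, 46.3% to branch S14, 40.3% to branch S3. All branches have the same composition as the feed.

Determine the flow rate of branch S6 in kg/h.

Branch S6 flow = 0.134×2148 = 287.83 kg/h.

287.8 kg/h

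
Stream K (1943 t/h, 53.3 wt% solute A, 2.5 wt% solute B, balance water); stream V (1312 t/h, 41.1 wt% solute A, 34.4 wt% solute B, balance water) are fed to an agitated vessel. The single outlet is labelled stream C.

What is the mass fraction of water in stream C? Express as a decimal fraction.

Total flow out = 1943 + 1312 = 3255 t/h.
water in = 1943×0.442 + 1312×0.245 = 1180.2 t/h.
water mass fraction in C = 1180.2/3255 = 0.363.

0.363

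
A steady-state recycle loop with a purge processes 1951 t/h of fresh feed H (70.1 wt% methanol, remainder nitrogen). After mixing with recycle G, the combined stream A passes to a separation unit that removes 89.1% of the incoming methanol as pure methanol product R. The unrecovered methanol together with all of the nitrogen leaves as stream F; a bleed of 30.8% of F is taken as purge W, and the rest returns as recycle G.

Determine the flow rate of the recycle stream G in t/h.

nitrogen enters only via H and leaves only via the purge: 1951×0.299 = 0.308×(nitrogen in F), and the separation unit passes all nitrogen, so nitrogen in A = nitrogen in F = 1894 t/h.
methanol in A: m_A = 1951×0.701 + (1−0.308)·(1−0.891)·m_A, so m_A = 1367.7/0.9246 = 1479.2 t/h.
F = (1−0.891)×1479.2 + 1894 = 2055.2 t/h.
Recycle G = (1−0.308)×2055.2 = 1422.2 t/h.

1422 t/h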